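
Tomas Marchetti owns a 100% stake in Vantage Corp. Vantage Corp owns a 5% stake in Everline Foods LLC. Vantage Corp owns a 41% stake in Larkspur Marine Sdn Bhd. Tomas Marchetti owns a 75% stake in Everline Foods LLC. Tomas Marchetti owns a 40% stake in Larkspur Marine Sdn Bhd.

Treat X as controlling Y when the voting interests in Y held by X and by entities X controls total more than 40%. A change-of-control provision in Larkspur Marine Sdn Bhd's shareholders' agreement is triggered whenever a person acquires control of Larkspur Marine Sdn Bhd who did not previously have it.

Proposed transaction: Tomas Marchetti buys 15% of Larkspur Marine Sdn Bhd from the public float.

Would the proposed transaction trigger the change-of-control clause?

The purchase changes only Tomas's holdings, so Tomas is the only person who could newly come to control Larkspur.
Tomas holds 100% of Vantage, so Tomas controls Vantage.
Vantage and Tomas together hold 41% + 40% = 81% of Larkspur, so Tomas controls Larkspur.
So Tomas already controls Larkspur before the transaction.
After the purchase, Tomas's direct stake in Larkspur rises to 40% + 15% = 55%.
Tomas controlled Larkspur already, so this is not a new person acquiring control; every other person's position is unchanged or reduced.
No new person acquires control, so the clause is not triggered.

No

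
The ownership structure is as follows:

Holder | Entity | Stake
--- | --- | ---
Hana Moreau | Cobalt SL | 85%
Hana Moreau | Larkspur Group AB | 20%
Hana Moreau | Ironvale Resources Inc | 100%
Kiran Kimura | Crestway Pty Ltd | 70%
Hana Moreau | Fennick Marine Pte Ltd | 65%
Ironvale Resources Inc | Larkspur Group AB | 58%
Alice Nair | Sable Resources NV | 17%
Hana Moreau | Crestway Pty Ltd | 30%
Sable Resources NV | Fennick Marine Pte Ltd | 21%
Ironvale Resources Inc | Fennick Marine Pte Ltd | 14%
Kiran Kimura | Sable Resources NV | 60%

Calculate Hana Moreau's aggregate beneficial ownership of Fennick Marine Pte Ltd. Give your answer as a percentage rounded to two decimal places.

79.00%

Hana reaches Fennick along 2 paths.
Via Ironvale: 100% × 14% = 14%.
Direct stake: 65% = 65%.
Total: 14% + 65% = 79%.
Rounded: 79.00%.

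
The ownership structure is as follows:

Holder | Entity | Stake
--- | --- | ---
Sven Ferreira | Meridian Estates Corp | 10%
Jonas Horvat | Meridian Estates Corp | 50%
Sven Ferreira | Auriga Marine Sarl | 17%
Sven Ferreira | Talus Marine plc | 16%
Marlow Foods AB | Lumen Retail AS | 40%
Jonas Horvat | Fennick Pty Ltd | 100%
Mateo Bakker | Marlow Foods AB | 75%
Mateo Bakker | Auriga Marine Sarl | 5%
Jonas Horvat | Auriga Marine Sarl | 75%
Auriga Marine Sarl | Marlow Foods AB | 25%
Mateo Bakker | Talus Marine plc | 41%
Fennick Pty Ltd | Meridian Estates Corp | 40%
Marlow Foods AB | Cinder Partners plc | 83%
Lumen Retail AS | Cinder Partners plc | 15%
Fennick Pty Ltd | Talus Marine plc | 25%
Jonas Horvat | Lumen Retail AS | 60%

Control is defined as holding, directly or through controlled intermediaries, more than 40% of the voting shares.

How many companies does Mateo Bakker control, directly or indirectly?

3

Mateo holds 75% of Marlow, so Mateo controls Marlow.
Marlow holds 83% of Cinder, so Mateo controls Cinder.
Mateo holds 41% of Talus, so Mateo controls Talus.
No other company's threshold is met.
Mateo controls 3 companies.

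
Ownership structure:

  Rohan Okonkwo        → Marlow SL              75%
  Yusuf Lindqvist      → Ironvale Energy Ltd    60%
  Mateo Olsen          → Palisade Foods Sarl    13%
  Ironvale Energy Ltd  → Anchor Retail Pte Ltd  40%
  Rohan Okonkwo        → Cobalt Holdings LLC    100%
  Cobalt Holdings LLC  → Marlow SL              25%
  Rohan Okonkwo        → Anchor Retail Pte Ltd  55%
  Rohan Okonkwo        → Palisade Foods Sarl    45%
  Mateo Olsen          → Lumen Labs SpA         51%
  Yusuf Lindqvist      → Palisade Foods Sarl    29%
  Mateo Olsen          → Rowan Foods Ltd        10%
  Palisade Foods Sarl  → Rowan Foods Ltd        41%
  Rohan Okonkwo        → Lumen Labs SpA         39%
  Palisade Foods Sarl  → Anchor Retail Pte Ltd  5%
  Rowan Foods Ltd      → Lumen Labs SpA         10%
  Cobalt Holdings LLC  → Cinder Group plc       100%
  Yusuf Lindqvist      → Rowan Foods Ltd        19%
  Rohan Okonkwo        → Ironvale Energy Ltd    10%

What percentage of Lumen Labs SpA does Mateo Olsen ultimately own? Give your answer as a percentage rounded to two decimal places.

52.53%

Mateo reaches Lumen along 3 paths.
Direct stake: 51% = 51%.
Via Rowan: 10% × 10% = 1%.
Via Palisade → Rowan: 13% × 41% × 10% = 0.533%.
Total: 51% + 1% + 0.533% = 52.533%.
Rounded: 52.53%.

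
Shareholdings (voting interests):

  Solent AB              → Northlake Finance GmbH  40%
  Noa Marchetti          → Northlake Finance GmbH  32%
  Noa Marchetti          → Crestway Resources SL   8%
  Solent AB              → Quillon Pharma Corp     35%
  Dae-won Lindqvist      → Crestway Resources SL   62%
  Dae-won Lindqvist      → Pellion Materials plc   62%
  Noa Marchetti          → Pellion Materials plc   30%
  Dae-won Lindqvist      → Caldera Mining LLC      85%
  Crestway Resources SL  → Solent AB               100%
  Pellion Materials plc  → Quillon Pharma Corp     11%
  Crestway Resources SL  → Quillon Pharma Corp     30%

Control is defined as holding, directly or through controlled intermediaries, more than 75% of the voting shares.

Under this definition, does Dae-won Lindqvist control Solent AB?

Dae-won holds 85% of Caldera, so Dae-won controls Caldera.
Neither Dae-won nor any entity Dae-won controls holds any voting interest in Solent.
So Dae-won does not control Solent.

No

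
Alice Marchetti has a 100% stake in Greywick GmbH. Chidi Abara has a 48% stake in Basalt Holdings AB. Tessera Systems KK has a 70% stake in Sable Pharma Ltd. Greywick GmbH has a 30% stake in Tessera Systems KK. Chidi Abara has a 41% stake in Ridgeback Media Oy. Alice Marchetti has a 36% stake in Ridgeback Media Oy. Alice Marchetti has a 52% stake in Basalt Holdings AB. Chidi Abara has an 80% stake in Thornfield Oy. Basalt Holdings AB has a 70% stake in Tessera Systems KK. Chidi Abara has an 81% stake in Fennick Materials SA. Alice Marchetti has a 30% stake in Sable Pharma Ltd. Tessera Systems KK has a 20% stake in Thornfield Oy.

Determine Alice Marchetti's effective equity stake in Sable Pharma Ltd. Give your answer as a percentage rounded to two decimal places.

76.48%

Alice reaches Sable along 3 paths.
Via Basalt → Tessera: 52% × 70% × 70% = 25.48%.
Via Greywick → Tessera: 100% × 30% × 70% = 21%.
Direct stake: 30% = 30%.
Total: 25.48% + 21% + 30% = 76.48%.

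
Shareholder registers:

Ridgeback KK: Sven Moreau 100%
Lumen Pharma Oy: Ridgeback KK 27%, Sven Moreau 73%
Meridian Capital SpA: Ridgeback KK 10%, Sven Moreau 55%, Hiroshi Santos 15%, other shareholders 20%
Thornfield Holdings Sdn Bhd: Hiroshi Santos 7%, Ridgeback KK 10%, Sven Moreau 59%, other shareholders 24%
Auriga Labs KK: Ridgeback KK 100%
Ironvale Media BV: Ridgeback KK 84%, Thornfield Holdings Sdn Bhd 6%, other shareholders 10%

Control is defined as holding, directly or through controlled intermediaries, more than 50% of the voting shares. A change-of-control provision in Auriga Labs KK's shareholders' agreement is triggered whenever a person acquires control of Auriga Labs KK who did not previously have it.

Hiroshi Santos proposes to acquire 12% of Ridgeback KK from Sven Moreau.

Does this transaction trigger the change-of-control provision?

The purchase adds only to Hiroshi's holdings (Sven's stake shrinks), so Hiroshi is the only person who could newly come to control Auriga.
Hiroshi's largest direct stake is 15% in Meridian, which does not meet the threshold, so Hiroshi controls no company.
Neither Hiroshi nor any entity Hiroshi controls holds any voting interest in Auriga.
So before the transaction, Hiroshi does not control Auriga.
After the purchase, Hiroshi holds 12% of Ridgeback directly, and Sven's stake falls to 88%.
Hiroshi's side now holds 12% of Ridgeback, not > 50%, so Hiroshi still does not control Ridgeback.
After the transaction, neither Hiroshi nor any entity Hiroshi controls holds a voting interest in Auriga, so Hiroshi still does not control it.
No new person acquires control, so the clause is not triggered.

No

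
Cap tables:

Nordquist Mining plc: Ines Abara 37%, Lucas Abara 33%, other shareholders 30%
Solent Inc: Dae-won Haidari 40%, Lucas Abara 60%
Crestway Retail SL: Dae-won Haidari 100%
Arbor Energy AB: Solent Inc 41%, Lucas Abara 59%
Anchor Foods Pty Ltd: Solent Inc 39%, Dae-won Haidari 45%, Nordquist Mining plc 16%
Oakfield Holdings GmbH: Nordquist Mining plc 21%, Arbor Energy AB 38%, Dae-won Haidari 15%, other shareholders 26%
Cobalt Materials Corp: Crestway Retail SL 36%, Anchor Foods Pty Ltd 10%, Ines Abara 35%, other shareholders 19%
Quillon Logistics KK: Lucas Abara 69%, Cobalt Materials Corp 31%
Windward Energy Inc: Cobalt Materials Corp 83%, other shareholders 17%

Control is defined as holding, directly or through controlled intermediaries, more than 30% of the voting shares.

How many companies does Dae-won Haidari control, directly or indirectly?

Dae-won holds 40% of Solent, so Dae-won controls Solent.
Dae-won holds 100% of Crestway, so Dae-won controls Crestway.
Solent holds 41% of Arbor, so Dae-won controls Arbor.
Solent and Dae-won together hold 39% + 45% = 84% of Anchor, so Dae-won controls Anchor.
Arbor and Dae-won together hold 38% + 15% = 53% of Oakfield, so Dae-won controls Oakfield.
Crestway and Anchor together hold 36% + 10% = 46% of Cobalt, so Dae-won controls Cobalt.
Cobalt holds 31% of Quillon, so Dae-won controls Quillon.
Cobalt holds 83% of Windward, so Dae-won controls Windward.
No other company's threshold is met.
Dae-won controls 8 companies.

8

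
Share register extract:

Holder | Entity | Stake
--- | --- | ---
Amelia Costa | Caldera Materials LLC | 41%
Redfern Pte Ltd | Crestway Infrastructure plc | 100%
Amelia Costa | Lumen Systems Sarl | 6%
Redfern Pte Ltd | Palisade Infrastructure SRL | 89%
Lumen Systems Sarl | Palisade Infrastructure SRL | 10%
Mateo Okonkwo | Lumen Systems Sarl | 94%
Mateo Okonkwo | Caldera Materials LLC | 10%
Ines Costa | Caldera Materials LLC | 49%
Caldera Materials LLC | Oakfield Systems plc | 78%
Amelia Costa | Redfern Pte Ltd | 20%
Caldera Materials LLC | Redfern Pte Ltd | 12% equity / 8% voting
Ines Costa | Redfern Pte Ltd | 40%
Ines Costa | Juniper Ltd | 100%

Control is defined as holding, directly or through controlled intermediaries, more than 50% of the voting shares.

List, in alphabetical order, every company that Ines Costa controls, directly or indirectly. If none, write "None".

Ines holds 100% of Juniper, so Ines controls Juniper.
No other company's threshold is met.

Juniper Ltd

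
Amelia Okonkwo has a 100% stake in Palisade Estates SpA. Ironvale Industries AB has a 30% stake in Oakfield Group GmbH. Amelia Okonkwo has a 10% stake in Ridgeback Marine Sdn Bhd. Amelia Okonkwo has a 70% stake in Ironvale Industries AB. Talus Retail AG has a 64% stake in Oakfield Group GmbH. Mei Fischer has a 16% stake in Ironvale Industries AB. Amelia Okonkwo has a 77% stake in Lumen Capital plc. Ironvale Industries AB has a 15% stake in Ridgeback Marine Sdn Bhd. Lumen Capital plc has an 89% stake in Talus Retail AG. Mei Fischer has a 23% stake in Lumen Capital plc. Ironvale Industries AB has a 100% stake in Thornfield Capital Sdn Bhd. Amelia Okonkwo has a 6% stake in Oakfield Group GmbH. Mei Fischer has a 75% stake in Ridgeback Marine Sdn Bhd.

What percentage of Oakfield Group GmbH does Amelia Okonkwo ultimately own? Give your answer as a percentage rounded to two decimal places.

70.86%

Amelia reaches Oakfield along 3 paths.
Via Ironvale: 70% × 30% = 21%.
Direct stake: 6% = 6%.
Via Lumen → Talus: 77% × 89% × 64% = 43.8592%.
Total: 21% + 6% + 43.8592% = 70.8592%.
Rounded: 70.86%.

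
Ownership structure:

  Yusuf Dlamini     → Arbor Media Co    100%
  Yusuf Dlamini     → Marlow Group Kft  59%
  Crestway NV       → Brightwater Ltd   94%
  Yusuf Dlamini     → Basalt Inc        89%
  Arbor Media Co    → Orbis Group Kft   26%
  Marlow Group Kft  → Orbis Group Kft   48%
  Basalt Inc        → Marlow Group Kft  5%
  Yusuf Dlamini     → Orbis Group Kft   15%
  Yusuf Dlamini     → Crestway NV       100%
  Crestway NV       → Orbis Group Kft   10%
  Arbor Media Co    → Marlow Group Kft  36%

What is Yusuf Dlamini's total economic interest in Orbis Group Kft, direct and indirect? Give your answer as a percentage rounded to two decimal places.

98.74%

Yusuf reaches Orbis along 6 paths.
Via Marlow: 59% × 48% = 28.32%.
Via Arbor → Marlow: 100% × 36% × 48% = 17.28%.
Via Basalt → Marlow: 89% × 5% × 48% = 2.136%.
Via Crestway: 100% × 10% = 10%.
Via Arbor: 100% × 26% = 26%.
Direct stake: 15% = 15%.
Total: 28.32% + 17.28% + 2.136% + 10% + 26% + 15% = 98.736%.
Rounded: 98.74%.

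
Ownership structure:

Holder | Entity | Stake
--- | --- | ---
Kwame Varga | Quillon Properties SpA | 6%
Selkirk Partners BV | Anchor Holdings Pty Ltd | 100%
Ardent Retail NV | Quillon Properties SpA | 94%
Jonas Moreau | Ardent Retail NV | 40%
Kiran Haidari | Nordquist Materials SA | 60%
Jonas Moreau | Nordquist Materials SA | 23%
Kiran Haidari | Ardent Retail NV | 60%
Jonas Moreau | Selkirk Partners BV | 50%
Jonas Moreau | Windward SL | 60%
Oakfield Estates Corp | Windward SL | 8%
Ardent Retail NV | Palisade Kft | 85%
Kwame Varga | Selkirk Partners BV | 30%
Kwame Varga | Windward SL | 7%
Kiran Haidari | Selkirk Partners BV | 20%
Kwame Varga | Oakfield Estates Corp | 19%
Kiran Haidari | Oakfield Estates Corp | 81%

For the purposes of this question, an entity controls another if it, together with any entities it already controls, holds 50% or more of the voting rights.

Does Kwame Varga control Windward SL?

No

Kwame's largest direct stake is 30% in Selkirk, which does not meet the threshold, so Kwame controls no company.
In Windward, Kwame's side holds only 7%, not ≥ 50%.
So Kwame does not control Windward.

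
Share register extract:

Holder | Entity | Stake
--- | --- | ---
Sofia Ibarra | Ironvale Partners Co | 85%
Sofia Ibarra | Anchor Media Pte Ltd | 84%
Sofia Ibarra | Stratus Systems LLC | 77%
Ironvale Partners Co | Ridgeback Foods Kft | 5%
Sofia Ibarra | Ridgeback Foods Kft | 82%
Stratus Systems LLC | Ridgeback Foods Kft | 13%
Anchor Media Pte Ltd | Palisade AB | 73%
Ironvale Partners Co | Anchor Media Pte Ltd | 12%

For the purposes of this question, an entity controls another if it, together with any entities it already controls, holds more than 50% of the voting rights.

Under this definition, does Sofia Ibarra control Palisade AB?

Yes

Sofia holds 85% of Ironvale, so Sofia controls Ironvale.
Sofia and Ironvale together hold 84% + 12% = 96% of Anchor, so Sofia controls Anchor.
Anchor holds 73% of Palisade, so Sofia controls Palisade.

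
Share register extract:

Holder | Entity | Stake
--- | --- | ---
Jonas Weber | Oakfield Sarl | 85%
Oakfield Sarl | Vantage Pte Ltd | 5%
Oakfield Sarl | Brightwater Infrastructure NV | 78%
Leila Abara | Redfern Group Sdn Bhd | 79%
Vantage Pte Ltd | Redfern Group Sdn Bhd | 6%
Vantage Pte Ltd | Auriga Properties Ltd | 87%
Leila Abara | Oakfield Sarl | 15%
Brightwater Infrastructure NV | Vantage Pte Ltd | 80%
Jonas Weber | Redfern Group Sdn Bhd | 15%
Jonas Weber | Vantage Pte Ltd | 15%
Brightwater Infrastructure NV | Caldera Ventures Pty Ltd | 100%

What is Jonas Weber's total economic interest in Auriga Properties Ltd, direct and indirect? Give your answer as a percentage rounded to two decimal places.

Jonas reaches Auriga along 3 paths.
Via Vantage: 15% × 87% = 13.05%.
Via Oakfield → Brightwater → Vantage: 85% × 78% × 80% × 87% = 46.1448%.
Via Oakfield → Vantage: 85% × 5% × 87% = 3.6975%.
Total: 13.05% + 46.1448% + 3.6975% = 62.8923%.
Rounded: 62.89%.

62.89%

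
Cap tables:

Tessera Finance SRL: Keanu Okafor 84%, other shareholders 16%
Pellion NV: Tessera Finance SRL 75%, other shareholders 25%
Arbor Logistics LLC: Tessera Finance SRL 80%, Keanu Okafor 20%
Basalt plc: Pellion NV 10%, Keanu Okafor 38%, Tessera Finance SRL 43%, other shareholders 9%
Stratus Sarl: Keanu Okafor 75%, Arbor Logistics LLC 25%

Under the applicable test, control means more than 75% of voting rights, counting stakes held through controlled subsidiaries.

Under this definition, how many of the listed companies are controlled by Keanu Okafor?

4

Keanu holds 84% of Tessera, so Keanu controls Tessera.
Tessera and Keanu together hold 80% + 20% = 100% of Arbor, so Keanu controls Arbor.
Keanu and Tessera together hold 38% + 43% = 81% of Basalt, so Keanu controls Basalt.
Keanu and Arbor together hold 75% + 25% = 100% of Stratus, so Keanu controls Stratus.
No other company's threshold is met.
Keanu controls 4 companies.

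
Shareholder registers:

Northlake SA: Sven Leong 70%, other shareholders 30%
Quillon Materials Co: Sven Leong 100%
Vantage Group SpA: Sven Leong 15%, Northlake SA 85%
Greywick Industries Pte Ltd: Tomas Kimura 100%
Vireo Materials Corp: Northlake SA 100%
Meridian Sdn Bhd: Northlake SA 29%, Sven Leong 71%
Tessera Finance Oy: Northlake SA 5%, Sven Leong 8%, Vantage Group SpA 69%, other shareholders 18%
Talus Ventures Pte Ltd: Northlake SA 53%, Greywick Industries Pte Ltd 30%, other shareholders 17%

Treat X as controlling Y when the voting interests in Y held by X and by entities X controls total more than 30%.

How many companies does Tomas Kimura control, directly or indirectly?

1

Tomas holds 100% of Greywick, so Tomas controls Greywick.
No other company's threshold is met.
Tomas controls 1 company.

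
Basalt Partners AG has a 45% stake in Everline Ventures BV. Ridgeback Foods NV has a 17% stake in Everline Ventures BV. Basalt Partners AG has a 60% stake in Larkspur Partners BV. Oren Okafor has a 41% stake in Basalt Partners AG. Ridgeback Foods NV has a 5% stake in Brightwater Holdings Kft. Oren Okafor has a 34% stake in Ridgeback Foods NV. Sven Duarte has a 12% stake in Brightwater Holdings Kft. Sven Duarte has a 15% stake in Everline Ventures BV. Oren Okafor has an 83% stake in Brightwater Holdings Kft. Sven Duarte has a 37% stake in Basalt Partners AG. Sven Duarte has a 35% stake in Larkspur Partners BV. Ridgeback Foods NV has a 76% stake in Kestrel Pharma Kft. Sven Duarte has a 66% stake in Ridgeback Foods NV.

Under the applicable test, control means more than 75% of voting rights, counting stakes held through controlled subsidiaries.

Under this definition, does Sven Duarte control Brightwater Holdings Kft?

No

Sven's largest direct stake is 66% in Ridgeback, which does not meet the threshold, so Sven controls no company.
In Brightwater, Sven's side holds only 12%, not > 75%.
So Sven does not control Brightwater.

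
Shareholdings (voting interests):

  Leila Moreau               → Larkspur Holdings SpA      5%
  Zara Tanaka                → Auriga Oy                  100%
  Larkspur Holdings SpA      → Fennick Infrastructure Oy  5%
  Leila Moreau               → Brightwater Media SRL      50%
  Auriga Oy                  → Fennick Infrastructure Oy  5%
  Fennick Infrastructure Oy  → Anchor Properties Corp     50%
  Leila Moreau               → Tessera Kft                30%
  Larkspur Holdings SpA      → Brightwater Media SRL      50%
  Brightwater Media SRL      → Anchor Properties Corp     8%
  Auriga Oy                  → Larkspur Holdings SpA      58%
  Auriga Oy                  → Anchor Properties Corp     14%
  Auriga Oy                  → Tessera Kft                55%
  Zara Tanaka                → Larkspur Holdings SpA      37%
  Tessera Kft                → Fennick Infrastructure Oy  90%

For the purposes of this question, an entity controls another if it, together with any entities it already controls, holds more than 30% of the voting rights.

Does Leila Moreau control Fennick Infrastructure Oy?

Leila holds 50% of Brightwater, so Leila controls Brightwater.
Neither Leila nor any entity Leila controls holds any voting interest in Fennick.
So Leila does not control Fennick.

No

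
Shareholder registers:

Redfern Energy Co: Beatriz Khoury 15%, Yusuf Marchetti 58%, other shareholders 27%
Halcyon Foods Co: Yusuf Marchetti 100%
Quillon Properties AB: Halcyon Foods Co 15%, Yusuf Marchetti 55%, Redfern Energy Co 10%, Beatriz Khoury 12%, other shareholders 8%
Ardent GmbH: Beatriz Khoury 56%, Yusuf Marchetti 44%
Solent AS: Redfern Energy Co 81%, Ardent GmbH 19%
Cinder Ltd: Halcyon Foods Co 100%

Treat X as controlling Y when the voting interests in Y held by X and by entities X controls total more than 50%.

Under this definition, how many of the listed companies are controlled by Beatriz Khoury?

Beatriz holds 56% of Ardent, so Beatriz controls Ardent.
No other company's threshold is met.
Beatriz controls 1 company.

1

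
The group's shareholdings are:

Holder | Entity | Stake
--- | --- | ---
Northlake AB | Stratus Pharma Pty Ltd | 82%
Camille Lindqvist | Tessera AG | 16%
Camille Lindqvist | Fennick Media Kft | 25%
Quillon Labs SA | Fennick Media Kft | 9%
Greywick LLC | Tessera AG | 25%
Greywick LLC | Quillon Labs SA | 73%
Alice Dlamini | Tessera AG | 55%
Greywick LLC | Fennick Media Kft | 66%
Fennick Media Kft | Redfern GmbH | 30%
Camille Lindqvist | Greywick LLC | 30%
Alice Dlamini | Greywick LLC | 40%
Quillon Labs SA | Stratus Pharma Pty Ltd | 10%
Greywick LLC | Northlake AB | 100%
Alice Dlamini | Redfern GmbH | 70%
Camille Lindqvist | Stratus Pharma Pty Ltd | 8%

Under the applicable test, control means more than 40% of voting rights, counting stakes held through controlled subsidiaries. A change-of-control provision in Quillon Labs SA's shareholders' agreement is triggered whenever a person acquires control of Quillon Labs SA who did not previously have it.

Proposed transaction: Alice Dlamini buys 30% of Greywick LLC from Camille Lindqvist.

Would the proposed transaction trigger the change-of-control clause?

Yes

The purchase adds only to Alice's holdings (Camille's stake shrinks), so Alice is the only person who could newly come to control Quillon.
Alice holds 55% of Tessera, so Alice controls Tessera.
Alice holds 70% of Redfern, so Alice controls Redfern.
Neither Alice nor any entity Alice controls holds any voting interest in Quillon.
So before the transaction, Alice does not control Quillon.
After the purchase, Alice's direct stake in Greywick rises to 40% + 30% = 70%, and Camille's stake falls to 0%.
Alice holds 70% of Greywick, so Alice controls Greywick.
Greywick holds 73% of Quillon, so Alice controls Quillon.
Alice did not control Quillon before and does after, so the clause is triggered.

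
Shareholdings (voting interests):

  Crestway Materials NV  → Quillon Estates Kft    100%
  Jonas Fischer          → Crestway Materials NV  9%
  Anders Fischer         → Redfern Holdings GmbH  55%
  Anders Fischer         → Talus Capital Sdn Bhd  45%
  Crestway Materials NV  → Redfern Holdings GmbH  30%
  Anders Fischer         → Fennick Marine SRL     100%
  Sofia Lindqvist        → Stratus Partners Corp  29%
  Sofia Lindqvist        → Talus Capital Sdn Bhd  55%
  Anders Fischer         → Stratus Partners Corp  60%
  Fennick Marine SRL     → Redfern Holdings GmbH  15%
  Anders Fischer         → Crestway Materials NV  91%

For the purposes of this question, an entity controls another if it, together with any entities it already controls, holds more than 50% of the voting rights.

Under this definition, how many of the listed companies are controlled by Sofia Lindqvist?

Sofia holds 55% of Talus, so Sofia controls Talus.
No other company's threshold is met.
Sofia controls 1 company.

1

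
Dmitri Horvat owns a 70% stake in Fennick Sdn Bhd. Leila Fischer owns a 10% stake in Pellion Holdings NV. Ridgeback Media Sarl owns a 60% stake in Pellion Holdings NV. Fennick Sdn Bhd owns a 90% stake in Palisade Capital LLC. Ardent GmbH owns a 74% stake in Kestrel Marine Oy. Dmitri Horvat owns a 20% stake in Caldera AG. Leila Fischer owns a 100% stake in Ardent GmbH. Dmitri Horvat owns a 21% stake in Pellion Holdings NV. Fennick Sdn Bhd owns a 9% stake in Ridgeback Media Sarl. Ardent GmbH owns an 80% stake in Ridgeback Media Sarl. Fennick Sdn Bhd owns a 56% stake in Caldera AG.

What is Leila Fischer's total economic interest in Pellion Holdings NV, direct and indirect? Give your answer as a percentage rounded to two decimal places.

58.00%

Leila reaches Pellion along 2 paths.
Via Ardent → Ridgeback: 100% × 80% × 60% = 48%.
Direct stake: 10% = 10%.
Total: 48% + 10% = 58%.
Rounded: 58.00%.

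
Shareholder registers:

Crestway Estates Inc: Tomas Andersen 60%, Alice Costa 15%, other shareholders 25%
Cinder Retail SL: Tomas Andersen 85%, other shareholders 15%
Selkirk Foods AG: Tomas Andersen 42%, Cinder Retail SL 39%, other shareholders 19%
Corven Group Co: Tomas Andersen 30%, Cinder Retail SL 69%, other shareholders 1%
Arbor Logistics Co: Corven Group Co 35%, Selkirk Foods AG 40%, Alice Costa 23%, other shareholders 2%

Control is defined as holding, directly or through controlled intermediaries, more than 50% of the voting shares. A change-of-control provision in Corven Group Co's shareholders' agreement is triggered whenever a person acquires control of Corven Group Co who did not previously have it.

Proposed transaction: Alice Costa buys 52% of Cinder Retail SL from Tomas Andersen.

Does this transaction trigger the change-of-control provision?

The purchase adds only to Alice's holdings (Tomas's stake shrinks), so Alice is the only person who could newly come to control Corven.
Alice's largest direct stake is 23% in Arbor, which does not meet the threshold, so Alice controls no company.
Neither Alice nor any entity Alice controls holds any voting interest in Corven.
So before the transaction, Alice does not control Corven.
After the purchase, Alice holds 52% of Cinder directly, and Tomas's stake falls to 33%.
Alice holds 52% of Cinder, so Alice controls Cinder.
Cinder holds 69% of Corven, so Alice controls Corven.
Alice did not control Corven before and does after, so the clause is triggered.

Yes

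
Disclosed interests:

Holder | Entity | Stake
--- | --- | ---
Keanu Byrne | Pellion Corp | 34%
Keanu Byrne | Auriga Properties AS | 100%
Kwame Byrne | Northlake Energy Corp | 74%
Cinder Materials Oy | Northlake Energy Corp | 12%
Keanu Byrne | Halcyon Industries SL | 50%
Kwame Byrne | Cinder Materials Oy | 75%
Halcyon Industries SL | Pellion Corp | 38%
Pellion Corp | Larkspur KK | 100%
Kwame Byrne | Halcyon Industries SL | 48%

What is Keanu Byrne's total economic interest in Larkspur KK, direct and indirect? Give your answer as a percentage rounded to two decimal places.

Keanu reaches Larkspur along 2 paths.
Via Pellion: 34% × 100% = 34%.
Via Halcyon → Pellion: 50% × 38% × 100% = 19%.
Total: 34% + 19% = 53%.
Rounded: 53.00%.

53.00%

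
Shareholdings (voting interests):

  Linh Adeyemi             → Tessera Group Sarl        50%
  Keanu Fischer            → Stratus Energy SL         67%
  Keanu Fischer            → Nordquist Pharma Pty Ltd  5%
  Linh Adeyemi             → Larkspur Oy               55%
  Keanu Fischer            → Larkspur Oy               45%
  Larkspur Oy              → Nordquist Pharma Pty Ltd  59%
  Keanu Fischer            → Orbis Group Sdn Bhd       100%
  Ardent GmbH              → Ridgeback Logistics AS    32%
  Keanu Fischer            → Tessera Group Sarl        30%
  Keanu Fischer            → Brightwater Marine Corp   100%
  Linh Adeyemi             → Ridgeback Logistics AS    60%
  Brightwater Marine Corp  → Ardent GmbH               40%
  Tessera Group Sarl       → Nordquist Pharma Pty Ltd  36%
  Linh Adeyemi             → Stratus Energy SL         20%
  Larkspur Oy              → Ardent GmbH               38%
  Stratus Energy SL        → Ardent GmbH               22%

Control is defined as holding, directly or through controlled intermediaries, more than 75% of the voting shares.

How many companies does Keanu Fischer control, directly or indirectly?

Keanu holds 100% of Brightwater, so Keanu controls Brightwater.
Keanu holds 100% of Orbis, so Keanu controls Orbis.
No other company's threshold is met.
Keanu controls 2 companies.

2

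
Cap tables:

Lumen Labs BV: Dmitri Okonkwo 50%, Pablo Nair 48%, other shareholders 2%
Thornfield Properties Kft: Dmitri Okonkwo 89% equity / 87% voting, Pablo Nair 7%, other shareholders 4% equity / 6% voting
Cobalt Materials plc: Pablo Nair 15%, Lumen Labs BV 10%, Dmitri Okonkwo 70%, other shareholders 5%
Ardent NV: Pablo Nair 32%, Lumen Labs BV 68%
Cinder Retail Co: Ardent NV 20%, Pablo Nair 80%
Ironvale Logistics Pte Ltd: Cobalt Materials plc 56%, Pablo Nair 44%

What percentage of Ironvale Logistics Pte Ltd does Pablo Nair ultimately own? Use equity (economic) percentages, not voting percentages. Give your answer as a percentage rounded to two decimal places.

Pablo reaches Ironvale along 3 paths.
Via Cobalt: 15% × 56% = 8.4%.
Via Lumen → Cobalt: 48% × 10% × 56% = 2.688%.
Direct stake: 44% = 44%.
Total: 8.4% + 2.688% + 44% = 55.088%.
Rounded: 55.09%.

55.09%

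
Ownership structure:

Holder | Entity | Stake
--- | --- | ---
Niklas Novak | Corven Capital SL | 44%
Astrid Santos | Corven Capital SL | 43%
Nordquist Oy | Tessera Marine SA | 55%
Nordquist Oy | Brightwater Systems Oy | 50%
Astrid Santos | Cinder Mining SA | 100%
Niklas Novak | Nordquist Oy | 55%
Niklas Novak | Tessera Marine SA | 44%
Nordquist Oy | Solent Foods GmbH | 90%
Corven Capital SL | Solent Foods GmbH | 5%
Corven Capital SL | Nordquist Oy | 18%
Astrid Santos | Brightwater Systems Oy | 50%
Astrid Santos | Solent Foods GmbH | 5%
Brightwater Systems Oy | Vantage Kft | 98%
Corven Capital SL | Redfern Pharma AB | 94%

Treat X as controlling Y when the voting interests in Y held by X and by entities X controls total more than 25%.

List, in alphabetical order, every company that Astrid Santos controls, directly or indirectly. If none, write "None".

Brightwater Systems Oy, Cinder Mining SA, Corven Capital SL, Redfern Pharma AB, Vantage Kft

Astrid holds 43% of Corven, so Astrid controls Corven.
Astrid holds 50% of Brightwater, so Astrid controls Brightwater.
Brightwater holds 98% of Vantage, so Astrid controls Vantage.
Corven holds 94% of Redfern, so Astrid controls Redfern.
Astrid holds 100% of Cinder, so Astrid controls Cinder.
No other company's threshold is met.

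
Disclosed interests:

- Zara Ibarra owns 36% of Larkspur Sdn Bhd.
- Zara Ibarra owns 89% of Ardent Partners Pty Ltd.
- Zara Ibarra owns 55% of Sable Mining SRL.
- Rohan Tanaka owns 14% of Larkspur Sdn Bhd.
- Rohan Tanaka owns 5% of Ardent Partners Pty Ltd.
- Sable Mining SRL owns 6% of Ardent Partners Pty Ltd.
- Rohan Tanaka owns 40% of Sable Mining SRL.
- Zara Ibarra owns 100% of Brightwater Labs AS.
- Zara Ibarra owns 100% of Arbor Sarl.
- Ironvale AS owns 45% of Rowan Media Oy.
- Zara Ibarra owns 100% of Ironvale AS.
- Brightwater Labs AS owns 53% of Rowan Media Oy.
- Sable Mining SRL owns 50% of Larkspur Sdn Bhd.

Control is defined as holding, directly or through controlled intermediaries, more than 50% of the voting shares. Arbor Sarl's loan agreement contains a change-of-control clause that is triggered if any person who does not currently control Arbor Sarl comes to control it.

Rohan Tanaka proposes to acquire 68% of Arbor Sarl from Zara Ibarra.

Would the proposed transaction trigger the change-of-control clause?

The purchase adds only to Rohan's holdings (Zara's stake shrinks), so Rohan is the only person who could newly come to control Arbor.
Rohan's largest direct stake is 40% in Sable, which does not meet the threshold, so Rohan controls no company.
Neither Rohan nor any entity Rohan controls holds any voting interest in Arbor.
So before the transaction, Rohan does not control Arbor.
After the purchase, Rohan holds 68% of Arbor directly, and Zara's stake falls to 32%.
Rohan holds 68% of Arbor, so Rohan controls Arbor.
Rohan did not control Arbor before and does after, so the clause is triggered.

Yes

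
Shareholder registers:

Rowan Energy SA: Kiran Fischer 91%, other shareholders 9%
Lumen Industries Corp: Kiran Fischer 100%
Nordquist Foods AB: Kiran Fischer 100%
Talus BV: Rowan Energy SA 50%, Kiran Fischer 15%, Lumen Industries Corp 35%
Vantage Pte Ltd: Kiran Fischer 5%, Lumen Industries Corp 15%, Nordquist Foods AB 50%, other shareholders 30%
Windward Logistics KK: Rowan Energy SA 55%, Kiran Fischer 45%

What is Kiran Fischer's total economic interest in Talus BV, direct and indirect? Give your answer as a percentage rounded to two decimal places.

95.50%

Kiran reaches Talus along 3 paths.
Via Rowan: 91% × 50% = 45.5%.
Direct stake: 15% = 15%.
Via Lumen: 100% × 35% = 35%.
Total: 45.5% + 15% + 35% = 95.5%.
Rounded: 95.50%.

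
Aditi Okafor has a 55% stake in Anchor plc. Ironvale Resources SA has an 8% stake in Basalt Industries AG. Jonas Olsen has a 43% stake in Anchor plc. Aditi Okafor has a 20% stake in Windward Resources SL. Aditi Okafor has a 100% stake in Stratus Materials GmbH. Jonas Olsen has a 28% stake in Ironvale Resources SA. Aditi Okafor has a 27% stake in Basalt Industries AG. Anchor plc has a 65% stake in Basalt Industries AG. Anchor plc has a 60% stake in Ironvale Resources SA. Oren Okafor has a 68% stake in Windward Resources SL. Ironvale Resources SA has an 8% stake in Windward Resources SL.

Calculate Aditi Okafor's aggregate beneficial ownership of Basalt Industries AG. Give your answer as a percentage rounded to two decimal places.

Aditi reaches Basalt along 3 paths.
Direct stake: 27% = 27%.
Via Anchor → Ironvale: 55% × 60% × 8% = 2.64%.
Via Anchor: 55% × 65% = 35.75%.
Total: 27% + 2.64% + 35.75% = 65.39%.

65.39%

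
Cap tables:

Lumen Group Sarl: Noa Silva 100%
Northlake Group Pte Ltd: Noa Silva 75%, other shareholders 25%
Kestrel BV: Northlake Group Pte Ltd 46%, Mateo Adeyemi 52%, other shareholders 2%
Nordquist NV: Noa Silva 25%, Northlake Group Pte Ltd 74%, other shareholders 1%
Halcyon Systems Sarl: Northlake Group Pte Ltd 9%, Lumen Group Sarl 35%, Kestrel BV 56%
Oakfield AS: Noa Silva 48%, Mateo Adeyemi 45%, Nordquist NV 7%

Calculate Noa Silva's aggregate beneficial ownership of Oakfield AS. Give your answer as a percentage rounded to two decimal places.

53.64%

Noa reaches Oakfield along 3 paths.
Direct stake: 48% = 48%.
Via Nordquist: 25% × 7% = 1.75%.
Via Northlake → Nordquist: 75% × 74% × 7% = 3.885%.
Total: 48% + 1.75% + 3.885% = 53.635%.
Rounded: 53.64%.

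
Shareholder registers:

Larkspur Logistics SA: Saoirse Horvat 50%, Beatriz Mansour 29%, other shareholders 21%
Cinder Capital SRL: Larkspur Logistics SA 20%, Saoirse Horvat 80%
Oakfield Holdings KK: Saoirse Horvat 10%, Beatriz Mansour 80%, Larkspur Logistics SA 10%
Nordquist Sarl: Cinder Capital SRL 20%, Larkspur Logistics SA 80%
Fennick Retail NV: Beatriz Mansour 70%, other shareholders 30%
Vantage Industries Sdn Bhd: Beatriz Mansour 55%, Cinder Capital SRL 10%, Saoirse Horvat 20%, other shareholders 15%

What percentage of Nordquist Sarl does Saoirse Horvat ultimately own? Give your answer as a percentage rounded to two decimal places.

58.00%

Saoirse reaches Nordquist along 3 paths.
Via Larkspur → Cinder: 50% × 20% × 20% = 2%.
Via Cinder: 80% × 20% = 16%.
Via Larkspur: 50% × 80% = 40%.
Total: 2% + 16% + 40% = 58%.
Rounded: 58.00%.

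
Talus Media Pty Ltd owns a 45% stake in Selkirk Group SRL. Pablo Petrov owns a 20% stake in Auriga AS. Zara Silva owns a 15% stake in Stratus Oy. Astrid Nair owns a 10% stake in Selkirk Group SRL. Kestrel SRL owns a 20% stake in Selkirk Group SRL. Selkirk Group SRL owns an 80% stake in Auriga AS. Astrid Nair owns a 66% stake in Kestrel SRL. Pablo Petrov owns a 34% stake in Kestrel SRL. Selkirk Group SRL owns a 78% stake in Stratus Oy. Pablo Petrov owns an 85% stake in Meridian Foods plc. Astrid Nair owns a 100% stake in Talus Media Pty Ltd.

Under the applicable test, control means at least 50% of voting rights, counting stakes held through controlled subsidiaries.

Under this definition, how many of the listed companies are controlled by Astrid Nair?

5

Astrid holds 100% of Talus, so Astrid controls Talus.
Astrid holds 66% of Kestrel, so Astrid controls Kestrel.
Astrid and Talus and Kestrel together hold 10% + 45% + 20% = 75% of Selkirk, so Astrid controls Selkirk.
Selkirk holds 78% of Stratus, so Astrid controls Stratus.
Selkirk holds 80% of Auriga, so Astrid controls Auriga.
No other company's threshold is met.
Astrid controls 5 companies.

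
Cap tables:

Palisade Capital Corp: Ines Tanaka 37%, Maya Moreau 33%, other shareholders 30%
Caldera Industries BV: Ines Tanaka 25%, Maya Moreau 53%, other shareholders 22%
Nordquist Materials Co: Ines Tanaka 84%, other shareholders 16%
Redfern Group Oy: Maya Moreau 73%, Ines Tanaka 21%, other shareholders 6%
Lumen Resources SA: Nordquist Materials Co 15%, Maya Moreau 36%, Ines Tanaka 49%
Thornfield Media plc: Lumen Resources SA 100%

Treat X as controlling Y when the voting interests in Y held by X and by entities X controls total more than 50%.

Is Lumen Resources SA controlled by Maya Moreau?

No

Maya holds 53% of Caldera, so Maya controls Caldera.
Maya holds 73% of Redfern, so Maya controls Redfern.
In Lumen, Maya's side holds only 36%, not > 50%.
So Maya does not control Lumen.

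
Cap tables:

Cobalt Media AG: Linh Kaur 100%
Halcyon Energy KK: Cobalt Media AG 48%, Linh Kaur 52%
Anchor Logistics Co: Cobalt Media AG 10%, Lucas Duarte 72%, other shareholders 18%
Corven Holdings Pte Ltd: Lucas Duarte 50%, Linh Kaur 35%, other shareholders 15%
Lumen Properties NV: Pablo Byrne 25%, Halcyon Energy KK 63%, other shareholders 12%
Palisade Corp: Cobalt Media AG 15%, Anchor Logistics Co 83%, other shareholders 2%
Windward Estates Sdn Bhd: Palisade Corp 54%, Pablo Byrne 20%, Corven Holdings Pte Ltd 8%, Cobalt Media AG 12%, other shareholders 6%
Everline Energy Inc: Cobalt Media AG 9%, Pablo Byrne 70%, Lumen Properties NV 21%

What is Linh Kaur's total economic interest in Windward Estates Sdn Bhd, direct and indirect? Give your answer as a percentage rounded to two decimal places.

27.38%

Linh reaches Windward along 4 paths.
Via Cobalt → Palisade: 100% × 15% × 54% = 8.1%.
Via Cobalt → Anchor → Palisade: 100% × 10% × 83% × 54% = 4.482%.
Via Corven: 35% × 8% = 2.8%.
Via Cobalt: 100% × 12% = 12%.
Total: 8.1% + 4.482% + 2.8% + 12% = 27.382%.
Rounded: 27.38%.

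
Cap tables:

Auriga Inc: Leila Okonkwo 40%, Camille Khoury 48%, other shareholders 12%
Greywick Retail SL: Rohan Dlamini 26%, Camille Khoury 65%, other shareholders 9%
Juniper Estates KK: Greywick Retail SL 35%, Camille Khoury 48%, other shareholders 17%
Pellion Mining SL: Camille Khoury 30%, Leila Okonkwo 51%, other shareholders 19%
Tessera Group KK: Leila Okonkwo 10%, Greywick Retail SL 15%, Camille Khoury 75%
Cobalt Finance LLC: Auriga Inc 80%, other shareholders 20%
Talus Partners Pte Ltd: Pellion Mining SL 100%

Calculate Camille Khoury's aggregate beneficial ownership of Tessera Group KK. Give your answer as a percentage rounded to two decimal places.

Camille reaches Tessera along 2 paths.
Via Greywick: 65% × 15% = 9.75%.
Direct stake: 75% = 75%.
Total: 9.75% + 75% = 84.75%.

84.75%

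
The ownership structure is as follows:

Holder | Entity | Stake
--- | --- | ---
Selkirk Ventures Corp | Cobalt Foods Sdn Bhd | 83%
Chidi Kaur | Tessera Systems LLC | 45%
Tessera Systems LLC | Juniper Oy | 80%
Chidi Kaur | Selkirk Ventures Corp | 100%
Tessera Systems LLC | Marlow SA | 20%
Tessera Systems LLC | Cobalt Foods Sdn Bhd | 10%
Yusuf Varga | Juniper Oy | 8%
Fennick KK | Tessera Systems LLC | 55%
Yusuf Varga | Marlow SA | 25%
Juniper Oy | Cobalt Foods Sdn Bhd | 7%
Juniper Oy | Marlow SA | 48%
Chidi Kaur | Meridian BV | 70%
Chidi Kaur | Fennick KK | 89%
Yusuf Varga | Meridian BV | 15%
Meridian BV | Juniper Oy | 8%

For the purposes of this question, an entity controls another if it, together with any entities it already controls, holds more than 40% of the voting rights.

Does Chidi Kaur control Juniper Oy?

Yes

Chidi holds 89% of Fennick, so Chidi controls Fennick.
Fennick and Chidi together hold 55% + 45% = 100% of Tessera, so Chidi controls Tessera.
Chidi holds 70% of Meridian, so Chidi controls Meridian.
Tessera and Meridian together hold 80% + 8% = 88% of Juniper, so Chidi controls Juniper.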